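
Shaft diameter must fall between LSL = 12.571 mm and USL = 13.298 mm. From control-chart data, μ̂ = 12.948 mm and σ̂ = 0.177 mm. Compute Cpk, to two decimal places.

0.66

Cpu = (USL − μ̂) / (3σ̂) = (13.298 − 12.948) / (3 × 0.177) = 0.6591; Cpl = (μ̂ − LSL) / (3σ̂) = (12.948 − 12.571) / (3 × 0.177) = 0.7100; Cpk = min(Cpu, Cpl) = 0.6591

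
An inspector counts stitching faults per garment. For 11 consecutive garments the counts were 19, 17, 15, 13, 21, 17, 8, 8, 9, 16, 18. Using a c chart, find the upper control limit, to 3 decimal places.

c̄ = (19 + 17 + 15 + 13 + 21 + 17 + 8 + 8 + 9 + 16 + 18) / 11 = 161 / 11 = 14.6364
UCL = c̄ + 3√c̄ = 14.6364 + 3 × √14.6364 = 14.6364 + 3 × 3.8258 = 26.1136

26.114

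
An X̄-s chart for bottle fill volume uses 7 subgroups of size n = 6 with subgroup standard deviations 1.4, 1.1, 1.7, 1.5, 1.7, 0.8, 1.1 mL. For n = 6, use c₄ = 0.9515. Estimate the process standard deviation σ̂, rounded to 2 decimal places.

1.40

s̄ = (1.4 + 1.1 + 1.7 + 1.5 + 1.7 + 0.8 + 1.1) / 7 = 1.3286
σ̂ = s̄ / c₄ = 1.3286 / 0.9515 = 1.3963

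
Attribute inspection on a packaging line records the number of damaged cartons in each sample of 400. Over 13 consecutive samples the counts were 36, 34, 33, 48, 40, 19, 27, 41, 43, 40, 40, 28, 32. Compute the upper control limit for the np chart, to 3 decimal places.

52.516

p̄ = Σdᵢ / (k·n) = 461 / (13 × 400) = 0.08865
UCL = np̄ + 3·√(np̄(1−p̄)) = 35.4615 + 3 × √(35.4615×0.91135) = 35.4615 + 3 × 5.6849 = 52.5161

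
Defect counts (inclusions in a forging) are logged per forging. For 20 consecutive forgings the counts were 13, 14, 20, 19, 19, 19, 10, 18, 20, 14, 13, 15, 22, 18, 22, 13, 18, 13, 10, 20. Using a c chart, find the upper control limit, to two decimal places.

28.69

c̄ = (13 + 14 + 20 + 19 + 19 + 19 + 10 + 18 + 20 + 14 + 13 + 15 + 22 + 18 + 22 + 13 + 18 + 13 + 10 + 20) / 20 = 330 / 20 = 16.5000
UCL = c̄ + 3√c̄ = 16.5000 + 3 × √16.5000 = 16.5000 + 3 × 4.0620 = 28.6861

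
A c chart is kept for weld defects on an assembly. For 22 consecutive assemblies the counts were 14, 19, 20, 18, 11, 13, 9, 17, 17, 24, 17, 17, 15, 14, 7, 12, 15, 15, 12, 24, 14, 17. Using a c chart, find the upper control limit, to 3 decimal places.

27.311

c̄ = (14 + 19 + 20 + 18 + 11 + 13 + 9 + 17 + 17 + 24 + 17 + 17 + 15 + 14 + 7 + 12 + 15 + 15 + 12 + 24 + 14 + 17) / 22 = 341 / 22 = 15.5000
UCL = c̄ + 3√c̄ = 15.5000 + 3 × √15.5000 = 15.5000 + 3 × 3.9370 = 27.3110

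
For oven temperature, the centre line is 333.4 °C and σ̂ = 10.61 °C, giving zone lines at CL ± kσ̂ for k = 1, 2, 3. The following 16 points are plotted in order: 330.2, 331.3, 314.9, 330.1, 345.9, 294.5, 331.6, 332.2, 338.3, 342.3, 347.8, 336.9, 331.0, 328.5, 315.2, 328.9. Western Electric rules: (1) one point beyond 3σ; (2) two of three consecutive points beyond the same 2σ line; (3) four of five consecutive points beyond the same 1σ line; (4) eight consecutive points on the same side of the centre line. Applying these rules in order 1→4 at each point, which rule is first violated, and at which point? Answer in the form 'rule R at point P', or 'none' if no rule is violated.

rule 1 at point 6

Zone of each point (C = within 1σ̂, B = 1σ̂–2σ̂, A = 2σ̂–3σ̂, * = beyond 3σ̂; sign = side of CL): 1:-C, 2:-C, 3:-B, 4:-C, 5:+B, 6:-*, 7:-C, 8:-C, 9:+C, 10:+C, 11:+B, 12:+C, 13:-C, 14:-C, 15:-B, 16:-C
Rule 1 (one point beyond the 3σ limits) is satisfied at point 6.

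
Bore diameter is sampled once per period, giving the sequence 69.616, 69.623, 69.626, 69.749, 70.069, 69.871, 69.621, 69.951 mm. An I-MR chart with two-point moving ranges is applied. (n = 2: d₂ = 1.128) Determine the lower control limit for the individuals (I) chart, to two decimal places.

X̄ = (69.616 + 69.623 + 69.626 + 69.749 + 70.069 + 69.871 + 69.621 + 69.951) / 8 = 69.7657
Moving ranges: 0.007, 0.003, 0.123, 0.320, 0.198, 0.250, 0.330; M̄R̄ = 1.2310 / 7 = 0.1759
LCL = X̄ − 3·M̄R̄/d₂ = 69.7657 − 3 × 0.1759 / 1.128 = 69.2980

69.30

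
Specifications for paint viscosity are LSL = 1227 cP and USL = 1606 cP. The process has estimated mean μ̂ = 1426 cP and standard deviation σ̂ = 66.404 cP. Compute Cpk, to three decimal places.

Cpu = (USL − μ̂) / (3σ̂) = (1606 − 1426) / (3 × 66.404) = 0.9036; Cpl = (μ̂ − LSL) / (3σ̂) = (1426 − 1227) / (3 × 66.404) = 0.9989; Cpk = min(Cpu, Cpl) = 0.9036

0.904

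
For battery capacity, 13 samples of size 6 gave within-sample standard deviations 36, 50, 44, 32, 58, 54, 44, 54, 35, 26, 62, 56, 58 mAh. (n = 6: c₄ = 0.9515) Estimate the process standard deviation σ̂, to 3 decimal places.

49.234

s̄ = (36 + 50 + 44 + 32 + 58 + 54 + 44 + 54 + 35 + 26 + 62 + 56 + 58) / 13 = 46.8462
σ̂ = s̄ / c₄ = 46.8462 / 0.9515 = 49.2340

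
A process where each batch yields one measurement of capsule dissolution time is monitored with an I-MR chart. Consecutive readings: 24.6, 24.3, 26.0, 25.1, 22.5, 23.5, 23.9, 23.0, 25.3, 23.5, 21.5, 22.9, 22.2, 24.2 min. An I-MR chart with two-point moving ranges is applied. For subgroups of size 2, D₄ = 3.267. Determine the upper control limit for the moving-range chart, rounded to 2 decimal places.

4.52

Moving ranges: 0.3, 1.7, 0.9, 2.6, 1.0, 0.4, 0.9, 2.3, 1.8, 2.0, 1.4, 0.7, 2.0; M̄R̄ = 18.0000 / 13 = 1.3846
UCL_MR = D₄·M̄R̄ = 3.267 × 1.3846 = 4.5235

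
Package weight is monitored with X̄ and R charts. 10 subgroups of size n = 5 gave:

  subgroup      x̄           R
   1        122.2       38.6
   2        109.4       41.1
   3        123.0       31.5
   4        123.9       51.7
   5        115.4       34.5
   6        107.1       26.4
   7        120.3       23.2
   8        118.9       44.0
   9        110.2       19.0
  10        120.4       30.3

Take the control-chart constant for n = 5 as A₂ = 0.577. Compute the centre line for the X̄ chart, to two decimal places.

117.08

X̄̄ = (122.2 + 109.4 + 123.0 + 123.9 + 115.4 + 107.1 + 120.3 + 118.9 + 110.2 + 120.4) / 10 = 1170.8000 / 10 = 117.0800
CL = X̄̄ = 117.0800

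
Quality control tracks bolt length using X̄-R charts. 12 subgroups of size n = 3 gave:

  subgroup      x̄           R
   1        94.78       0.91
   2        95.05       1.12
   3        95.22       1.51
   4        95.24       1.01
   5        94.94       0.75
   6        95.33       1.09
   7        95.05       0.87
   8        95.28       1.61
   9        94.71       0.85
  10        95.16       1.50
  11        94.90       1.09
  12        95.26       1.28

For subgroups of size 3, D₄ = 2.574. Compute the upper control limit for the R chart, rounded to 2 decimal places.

R̄ = (0.91 + 1.12 + 1.51 + 1.01 + 0.75 + 1.09 + 0.87 + 1.61 + 0.85 + 1.50 + 1.09 + 1.28) / 12 = 13.5900 / 12 = 1.1325
UCL_R = D₄·R̄ = 2.574 × 1.1325 = 2.9151

2.92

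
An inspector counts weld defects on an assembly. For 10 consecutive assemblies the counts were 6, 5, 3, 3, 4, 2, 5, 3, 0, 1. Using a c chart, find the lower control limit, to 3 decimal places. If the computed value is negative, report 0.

0.000

c̄ = (6 + 5 + 3 + 3 + 4 + 2 + 5 + 3 + 0 + 1) / 10 = 32 / 10 = 3.2000
LCL = c̄ − 3√c̄ = 3.2000 − 3 × 1.7889 = -2.1666 → 0 (cannot be negative)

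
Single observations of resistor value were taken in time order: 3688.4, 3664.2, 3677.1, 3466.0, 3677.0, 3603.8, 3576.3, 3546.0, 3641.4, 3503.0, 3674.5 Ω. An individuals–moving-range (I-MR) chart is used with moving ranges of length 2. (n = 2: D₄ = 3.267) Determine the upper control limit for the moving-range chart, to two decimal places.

325.23

Moving ranges: 24.2, 12.9, 211.1, 211.0, 73.2, 27.5, 30.3, 95.4, 138.4, 171.5; M̄R̄ = 995.5000 / 10 = 99.5500
UCL_MR = D₄·M̄R̄ = 3.267 × 99.5500 = 325.2298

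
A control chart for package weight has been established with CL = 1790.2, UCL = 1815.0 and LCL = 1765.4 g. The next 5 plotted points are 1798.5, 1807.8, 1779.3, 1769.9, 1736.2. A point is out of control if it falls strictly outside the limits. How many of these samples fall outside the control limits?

Compare each point to [1765.4, 1815.0]: sample 5 = 1736.2 < LCL.

1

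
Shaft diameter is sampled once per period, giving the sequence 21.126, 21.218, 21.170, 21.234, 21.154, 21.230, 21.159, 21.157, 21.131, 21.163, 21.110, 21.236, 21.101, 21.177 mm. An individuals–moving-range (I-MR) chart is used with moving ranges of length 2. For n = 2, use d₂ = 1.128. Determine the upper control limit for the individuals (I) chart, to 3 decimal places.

X̄ = (21.126 + 21.218 + 21.170 + 21.234 + 21.154 + 21.230 + 21.159 + 21.157 + 21.131 + 21.163 + 21.110 + 21.236 + 21.101 + 21.177) / 14 = 21.1690
Moving ranges: 0.092, 0.048, 0.064, 0.080, 0.076, 0.071, 0.002, 0.026, 0.032, 0.053, 0.126, 0.135, 0.076; M̄R̄ = 0.8810 / 13 = 0.0678
UCL = X̄ + 3·M̄R̄/d₂ = 21.1690 + 3 × 0.0678 / 1.128 = 21.3492

21.349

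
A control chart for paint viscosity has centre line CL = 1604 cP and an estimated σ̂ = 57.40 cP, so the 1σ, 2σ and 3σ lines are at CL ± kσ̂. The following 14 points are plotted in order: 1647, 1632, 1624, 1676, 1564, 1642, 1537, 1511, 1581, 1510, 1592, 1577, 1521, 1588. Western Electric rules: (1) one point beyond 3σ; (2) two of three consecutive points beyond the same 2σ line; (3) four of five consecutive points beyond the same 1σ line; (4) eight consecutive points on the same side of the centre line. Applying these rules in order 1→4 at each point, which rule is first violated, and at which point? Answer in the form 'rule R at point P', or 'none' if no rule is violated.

Zone of each point (C = within 1σ̂, B = 1σ̂–2σ̂, A = 2σ̂–3σ̂, * = beyond 3σ̂; sign = side of CL): 1:+C, 2:+C, 3:+C, 4:+B, 5:-C, 6:+C, 7:-B, 8:-B, 9:-C, 10:-B, 11:-C, 12:-C, 13:-B, 14:-C
Rule 4 (eight consecutive points on the same side of the centre line) is satisfied at point 14.

rule 4 at point 14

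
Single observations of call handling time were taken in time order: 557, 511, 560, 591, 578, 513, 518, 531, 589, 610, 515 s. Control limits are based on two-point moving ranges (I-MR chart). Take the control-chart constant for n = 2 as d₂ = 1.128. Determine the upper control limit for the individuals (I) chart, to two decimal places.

X̄ = (557 + 511 + 560 + 591 + 578 + 513 + 518 + 531 + 589 + 610 + 515) / 11 = 552.0909
Moving ranges: 46, 49, 31, 13, 65, 5, 13, 58, 21, 95; M̄R̄ = 396.0000 / 10 = 39.6000
UCL = X̄ + 3·M̄R̄/d₂ = 552.0909 + 3 × 39.6000 / 1.128 = 657.4101

657.41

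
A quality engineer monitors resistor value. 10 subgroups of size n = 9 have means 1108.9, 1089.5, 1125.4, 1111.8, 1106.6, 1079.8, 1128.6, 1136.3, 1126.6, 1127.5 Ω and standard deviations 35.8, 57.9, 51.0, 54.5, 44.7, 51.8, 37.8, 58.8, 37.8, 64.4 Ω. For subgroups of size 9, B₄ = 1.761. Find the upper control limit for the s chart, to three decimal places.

87.081

s̄ = (35.8 + 57.9 + 51.0 + 54.5 + 44.7 + 51.8 + 37.8 + 58.8 + 37.8 + 64.4) / 10 = 49.4500
UCL_s = B₄·s̄ = 1.761 × 49.4500 = 87.0815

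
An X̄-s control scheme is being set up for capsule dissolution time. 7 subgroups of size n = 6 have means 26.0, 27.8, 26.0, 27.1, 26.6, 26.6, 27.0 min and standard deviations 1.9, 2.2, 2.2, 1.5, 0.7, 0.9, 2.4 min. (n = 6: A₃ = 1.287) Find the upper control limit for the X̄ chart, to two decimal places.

28.90

X̄̄ = (26.0 + 27.8 + 26.0 + 27.1 + 26.6 + 26.6 + 27.0) / 7 = 26.7286
s̄ = (1.9 + 2.2 + 2.2 + 1.5 + 0.7 + 0.9 + 2.4) / 7 = 1.6857
UCL = X̄̄ + A₃·s̄ = 26.7286 + 1.287 × 1.6857 = 28.8981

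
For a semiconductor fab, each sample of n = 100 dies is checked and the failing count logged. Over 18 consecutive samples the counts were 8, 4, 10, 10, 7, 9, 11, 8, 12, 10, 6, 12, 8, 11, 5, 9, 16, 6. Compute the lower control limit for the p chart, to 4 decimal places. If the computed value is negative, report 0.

0.0041

p̄ = Σdᵢ / (k·n) = 162 / (18 × 100) = 0.09000
LCL = p̄ − 3·√(p̄(1−p̄)/n) = 0.09000 − 3 × 0.02862 = 0.00415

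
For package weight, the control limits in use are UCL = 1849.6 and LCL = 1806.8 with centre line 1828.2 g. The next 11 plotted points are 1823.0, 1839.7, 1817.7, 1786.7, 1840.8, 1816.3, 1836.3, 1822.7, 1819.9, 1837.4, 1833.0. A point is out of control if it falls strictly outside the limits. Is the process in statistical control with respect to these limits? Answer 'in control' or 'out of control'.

out of control

Compare each point to [1806.8, 1849.6]: sample 4 = 1786.7 < LCL.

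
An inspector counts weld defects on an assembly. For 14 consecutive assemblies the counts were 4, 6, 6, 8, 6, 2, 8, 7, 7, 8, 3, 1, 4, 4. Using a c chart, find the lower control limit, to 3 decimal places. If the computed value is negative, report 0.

c̄ = (4 + 6 + 6 + 8 + 6 + 2 + 8 + 7 + 7 + 8 + 3 + 1 + 4 + 4) / 14 = 74 / 14 = 5.2857
LCL = c̄ − 3√c̄ = 5.2857 − 3 × 2.2991 = -1.6115 → 0 (cannot be negative)

0.000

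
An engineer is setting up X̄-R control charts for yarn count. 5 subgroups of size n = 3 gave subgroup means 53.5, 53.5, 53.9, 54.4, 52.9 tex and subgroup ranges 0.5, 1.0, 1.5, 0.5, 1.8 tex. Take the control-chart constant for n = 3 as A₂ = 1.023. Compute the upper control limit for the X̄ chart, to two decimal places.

X̄̄ = (53.5 + 53.5 + 53.9 + 54.4 + 52.9) / 5 = 268.2000 / 5 = 53.6400
R̄ = (0.5 + 1.0 + 1.5 + 0.5 + 1.8) / 5 = 5.3000 / 5 = 1.0600
UCL = X̄̄ + A₂·R̄ = 53.6400 + 1.023 × 1.0600 = 54.7244

54.72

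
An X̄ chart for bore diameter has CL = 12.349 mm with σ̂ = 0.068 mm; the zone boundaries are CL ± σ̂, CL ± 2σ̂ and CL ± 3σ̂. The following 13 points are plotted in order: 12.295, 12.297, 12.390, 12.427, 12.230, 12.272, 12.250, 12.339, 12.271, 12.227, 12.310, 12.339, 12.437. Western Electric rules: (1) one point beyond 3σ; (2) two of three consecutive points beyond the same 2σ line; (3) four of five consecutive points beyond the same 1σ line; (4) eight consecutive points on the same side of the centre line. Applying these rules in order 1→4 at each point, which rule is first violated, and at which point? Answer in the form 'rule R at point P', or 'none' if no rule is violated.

rule 3 at point 9

Zone of each point (C = within 1σ̂, B = 1σ̂–2σ̂, A = 2σ̂–3σ̂, * = beyond 3σ̂; sign = side of CL): 1:-C, 2:-C, 3:+C, 4:+B, 5:-B, 6:-B, 7:-B, 8:-C, 9:-B, 10:-B, 11:-C, 12:-C, 13:+B
Rule 3 (four of five consecutive points beyond the same 1σ limit) is satisfied at point 9.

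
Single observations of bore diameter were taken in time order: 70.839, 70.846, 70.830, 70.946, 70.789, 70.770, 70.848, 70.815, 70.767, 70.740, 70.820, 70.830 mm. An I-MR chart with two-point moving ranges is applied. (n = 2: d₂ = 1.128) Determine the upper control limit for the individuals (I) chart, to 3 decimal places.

X̄ = (70.839 + 70.846 + 70.830 + 70.946 + 70.789 + 70.770 + 70.848 + 70.815 + 70.767 + 70.740 + 70.820 + 70.830) / 12 = 70.8200
Moving ranges: 0.007, 0.016, 0.116, 0.157, 0.019, 0.078, 0.033, 0.048, 0.027, 0.080, 0.010; M̄R̄ = 0.5910 / 11 = 0.0537
UCL = X̄ + 3·M̄R̄/d₂ = 70.8200 + 3 × 0.0537 / 1.128 = 70.9629

70.963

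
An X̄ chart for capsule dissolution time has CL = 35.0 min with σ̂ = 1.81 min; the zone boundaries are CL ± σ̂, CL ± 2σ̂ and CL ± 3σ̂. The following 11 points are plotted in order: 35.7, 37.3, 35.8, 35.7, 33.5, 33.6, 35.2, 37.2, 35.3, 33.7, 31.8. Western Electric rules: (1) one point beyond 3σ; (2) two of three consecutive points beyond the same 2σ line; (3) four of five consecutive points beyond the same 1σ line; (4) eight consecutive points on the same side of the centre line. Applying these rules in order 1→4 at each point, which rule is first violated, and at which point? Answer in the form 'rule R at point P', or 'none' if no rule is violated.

none

Zone of each point (C = within 1σ̂, B = 1σ̂–2σ̂, A = 2σ̂–3σ̂, * = beyond 3σ̂; sign = side of CL): 1:+C, 2:+B, 3:+C, 4:+C, 5:-C, 6:-C, 7:+C, 8:+B, 9:+C, 10:-C, 11:-B
No rule fires across all 11 points.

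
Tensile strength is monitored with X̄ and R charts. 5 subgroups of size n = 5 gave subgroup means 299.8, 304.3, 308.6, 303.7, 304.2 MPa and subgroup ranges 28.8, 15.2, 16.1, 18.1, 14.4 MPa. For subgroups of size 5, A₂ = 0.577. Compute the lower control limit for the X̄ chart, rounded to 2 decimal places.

X̄̄ = (299.8 + 304.3 + 308.6 + 303.7 + 304.2) / 5 = 1520.6000 / 5 = 304.1200
R̄ = (28.8 + 15.2 + 16.1 + 18.1 + 14.4) / 5 = 92.6000 / 5 = 18.5200
LCL = X̄̄ − A₂·R̄ = 304.1200 − 0.577 × 18.5200 = 293.4340

293.43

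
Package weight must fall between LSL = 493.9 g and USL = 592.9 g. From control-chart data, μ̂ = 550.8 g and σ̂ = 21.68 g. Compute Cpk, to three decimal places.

0.647

Cpu = (USL − μ̂) / (3σ̂) = (592.9 − 550.8) / (3 × 21.68) = 0.6473; Cpl = (μ̂ − LSL) / (3σ̂) = (550.8 − 493.9) / (3 × 21.68) = 0.8748; Cpk = min(Cpu, Cpl) = 0.6473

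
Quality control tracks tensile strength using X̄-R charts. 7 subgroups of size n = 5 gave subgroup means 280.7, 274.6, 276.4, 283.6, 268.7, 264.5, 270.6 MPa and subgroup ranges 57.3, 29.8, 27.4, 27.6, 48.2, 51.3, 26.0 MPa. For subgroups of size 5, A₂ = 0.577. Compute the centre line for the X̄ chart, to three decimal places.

X̄̄ = (280.7 + 274.6 + 276.4 + 283.6 + 268.7 + 264.5 + 270.6) / 7 = 1919.1000 / 7 = 274.1571
CL = X̄̄ = 274.1571

274.157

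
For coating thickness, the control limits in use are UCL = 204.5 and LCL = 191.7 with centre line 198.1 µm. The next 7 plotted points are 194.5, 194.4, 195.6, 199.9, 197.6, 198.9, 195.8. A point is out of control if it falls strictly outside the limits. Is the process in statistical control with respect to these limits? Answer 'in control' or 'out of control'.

in control

All 7 points lie within [191.7, 204.5].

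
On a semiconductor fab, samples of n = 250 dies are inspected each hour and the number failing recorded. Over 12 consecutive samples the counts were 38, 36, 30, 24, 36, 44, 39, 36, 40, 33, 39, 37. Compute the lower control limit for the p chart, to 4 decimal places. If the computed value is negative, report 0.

0.0774

p̄ = Σdᵢ / (k·n) = 432 / (12 × 250) = 0.14400
LCL = p̄ − 3·√(p̄(1−p̄)/n) = 0.14400 − 3 × 0.02220 = 0.07739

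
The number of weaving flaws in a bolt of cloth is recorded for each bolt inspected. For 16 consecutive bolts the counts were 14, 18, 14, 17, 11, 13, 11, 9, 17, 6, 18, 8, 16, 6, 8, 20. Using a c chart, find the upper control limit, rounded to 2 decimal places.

c̄ = (14 + 18 + 14 + 17 + 11 + 13 + 11 + 9 + 17 + 6 + 18 + 8 + 16 + 6 + 8 + 20) / 16 = 206 / 16 = 12.8750
UCL = c̄ + 3√c̄ = 12.8750 + 3 × √12.8750 = 12.8750 + 3 × 3.5882 = 23.6395

23.64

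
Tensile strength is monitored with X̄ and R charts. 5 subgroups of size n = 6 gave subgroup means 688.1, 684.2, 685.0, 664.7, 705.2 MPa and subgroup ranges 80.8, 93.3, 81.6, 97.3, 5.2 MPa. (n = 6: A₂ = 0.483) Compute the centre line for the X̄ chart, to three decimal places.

X̄̄ = (688.1 + 684.2 + 685.0 + 664.7 + 705.2) / 5 = 3427.2000 / 5 = 685.4400
CL = X̄̄ = 685.4400

685.440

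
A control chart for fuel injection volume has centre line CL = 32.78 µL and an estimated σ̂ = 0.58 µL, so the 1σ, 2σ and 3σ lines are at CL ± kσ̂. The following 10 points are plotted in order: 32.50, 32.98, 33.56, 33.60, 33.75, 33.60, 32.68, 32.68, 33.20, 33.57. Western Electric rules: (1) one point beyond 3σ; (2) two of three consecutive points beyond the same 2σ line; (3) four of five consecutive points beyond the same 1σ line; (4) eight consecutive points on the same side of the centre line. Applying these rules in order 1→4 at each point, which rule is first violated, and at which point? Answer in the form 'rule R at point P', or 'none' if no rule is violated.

rule 3 at point 6

Zone of each point (C = within 1σ̂, B = 1σ̂–2σ̂, A = 2σ̂–3σ̂, * = beyond 3σ̂; sign = side of CL): 1:-C, 2:+C, 3:+B, 4:+B, 5:+B, 6:+B, 7:-C, 8:-C, 9:+C, 10:+B
Rule 3 (four of five consecutive points beyond the same 1σ limit) is satisfied at point 6.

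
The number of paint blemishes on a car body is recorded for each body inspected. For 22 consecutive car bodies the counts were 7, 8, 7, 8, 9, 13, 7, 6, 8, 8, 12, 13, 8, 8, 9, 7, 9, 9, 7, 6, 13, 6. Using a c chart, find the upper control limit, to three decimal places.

17.315

c̄ = (7 + 8 + 7 + 8 + 9 + 13 + 7 + 6 + 8 + 8 + 12 + 13 + 8 + 8 + 9 + 7 + 9 + 9 + 7 + 6 + 13 + 6) / 22 = 188 / 22 = 8.5455
UCL = c̄ + 3√c̄ = 8.5455 + 3 × √8.5455 = 8.5455 + 3 × 2.9233 = 17.3152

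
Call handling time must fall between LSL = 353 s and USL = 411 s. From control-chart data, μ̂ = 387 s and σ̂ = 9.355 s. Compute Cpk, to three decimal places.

Cpu = (USL − μ̂) / (3σ̂) = (411 − 387) / (3 × 9.355) = 0.8552; Cpl = (μ̂ − LSL) / (3σ̂) = (387 − 353) / (3 × 9.355) = 1.2115; Cpk = min(Cpu, Cpl) = 0.8552

0.855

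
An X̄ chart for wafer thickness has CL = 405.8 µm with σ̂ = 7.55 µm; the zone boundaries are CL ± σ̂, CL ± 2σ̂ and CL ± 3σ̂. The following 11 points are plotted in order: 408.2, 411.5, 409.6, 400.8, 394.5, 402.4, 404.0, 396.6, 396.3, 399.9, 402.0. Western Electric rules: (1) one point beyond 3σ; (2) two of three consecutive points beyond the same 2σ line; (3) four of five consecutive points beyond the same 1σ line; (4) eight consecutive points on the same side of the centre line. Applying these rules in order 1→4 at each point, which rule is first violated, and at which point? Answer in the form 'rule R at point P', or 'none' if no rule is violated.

rule 4 at point 11

Zone of each point (C = within 1σ̂, B = 1σ̂–2σ̂, A = 2σ̂–3σ̂, * = beyond 3σ̂; sign = side of CL): 1:+C, 2:+C, 3:+C, 4:-C, 5:-B, 6:-C, 7:-C, 8:-B, 9:-B, 10:-C, 11:-C
Rule 4 (eight consecutive points on the same side of the centre line) is satisfied at point 11.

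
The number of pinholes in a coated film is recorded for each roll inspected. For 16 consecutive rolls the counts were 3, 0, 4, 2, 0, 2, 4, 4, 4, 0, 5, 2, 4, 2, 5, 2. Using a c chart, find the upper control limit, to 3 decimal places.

7.606

c̄ = (3 + 0 + 4 + 2 + 0 + 2 + 4 + 4 + 4 + 0 + 5 + 2 + 4 + 2 + 5 + 2) / 16 = 43 / 16 = 2.6875
UCL = c̄ + 3√c̄ = 2.6875 + 3 × √2.6875 = 2.6875 + 3 × 1.6394 = 7.6056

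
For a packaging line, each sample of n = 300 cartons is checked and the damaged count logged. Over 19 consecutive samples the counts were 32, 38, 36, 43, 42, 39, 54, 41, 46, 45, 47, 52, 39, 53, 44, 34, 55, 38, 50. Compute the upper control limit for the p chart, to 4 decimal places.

p̄ = Σdᵢ / (k·n) = 828 / (19 × 300) = 0.14526
UCL = p̄ + 3·√(p̄(1−p̄)/n) = 0.14526 + 3 × √(0.14526×0.85474/300) = 0.14526 + 3 × 0.02034 = 0.20629

0.2063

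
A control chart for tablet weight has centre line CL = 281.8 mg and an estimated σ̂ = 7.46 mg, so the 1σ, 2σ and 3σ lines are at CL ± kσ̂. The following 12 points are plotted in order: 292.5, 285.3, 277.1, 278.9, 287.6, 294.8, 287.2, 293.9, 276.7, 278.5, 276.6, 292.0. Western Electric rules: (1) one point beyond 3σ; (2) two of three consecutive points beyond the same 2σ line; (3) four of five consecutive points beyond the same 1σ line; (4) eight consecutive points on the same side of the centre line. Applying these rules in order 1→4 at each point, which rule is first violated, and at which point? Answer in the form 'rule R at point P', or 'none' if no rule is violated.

Zone of each point (C = within 1σ̂, B = 1σ̂–2σ̂, A = 2σ̂–3σ̂, * = beyond 3σ̂; sign = side of CL): 1:+B, 2:+C, 3:-C, 4:-C, 5:+C, 6:+B, 7:+C, 8:+B, 9:-C, 10:-C, 11:-C, 12:+B
No rule fires across all 12 points.

none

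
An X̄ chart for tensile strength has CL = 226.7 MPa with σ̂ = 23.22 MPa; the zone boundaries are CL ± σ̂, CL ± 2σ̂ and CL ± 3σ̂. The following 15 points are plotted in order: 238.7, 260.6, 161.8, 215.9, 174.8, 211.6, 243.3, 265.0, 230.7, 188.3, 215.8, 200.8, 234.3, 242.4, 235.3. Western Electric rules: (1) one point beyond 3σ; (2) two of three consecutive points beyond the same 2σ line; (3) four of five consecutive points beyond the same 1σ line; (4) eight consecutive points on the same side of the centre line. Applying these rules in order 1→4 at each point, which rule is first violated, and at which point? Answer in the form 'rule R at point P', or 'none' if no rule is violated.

Zone of each point (C = within 1σ̂, B = 1σ̂–2σ̂, A = 2σ̂–3σ̂, * = beyond 3σ̂; sign = side of CL): 1:+C, 2:+B, 3:-A, 4:-C, 5:-A, 6:-C, 7:+C, 8:+B, 9:+C, 10:-B, 11:-C, 12:-B, 13:+C, 14:+C, 15:+C
Rule 2 (two of three consecutive points beyond the same 2σ limit) is satisfied at point 5.

rule 2 at point 5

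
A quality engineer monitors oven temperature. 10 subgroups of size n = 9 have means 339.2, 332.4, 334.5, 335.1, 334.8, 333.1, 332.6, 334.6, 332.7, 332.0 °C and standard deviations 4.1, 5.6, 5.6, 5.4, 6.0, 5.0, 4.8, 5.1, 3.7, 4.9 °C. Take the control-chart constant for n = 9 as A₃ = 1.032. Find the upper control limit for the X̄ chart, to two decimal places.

X̄̄ = (339.2 + 332.4 + 334.5 + 335.1 + 334.8 + 333.1 + 332.6 + 334.6 + 332.7 + 332.0) / 10 = 334.1000
s̄ = (4.1 + 5.6 + 5.6 + 5.4 + 6.0 + 5.0 + 4.8 + 5.1 + 3.7 + 4.9) / 10 = 5.0200
UCL = X̄̄ + A₃·s̄ = 334.1000 + 1.032 × 5.0200 = 339.2806

339.28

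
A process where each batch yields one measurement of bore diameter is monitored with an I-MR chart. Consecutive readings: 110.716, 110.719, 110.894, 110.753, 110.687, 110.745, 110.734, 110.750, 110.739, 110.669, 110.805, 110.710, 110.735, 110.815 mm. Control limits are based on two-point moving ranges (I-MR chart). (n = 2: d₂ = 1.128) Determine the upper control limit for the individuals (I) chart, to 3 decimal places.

X̄ = (110.716 + 110.719 + 110.894 + 110.753 + 110.687 + 110.745 + 110.734 + 110.750 + 110.739 + 110.669 + 110.805 + 110.710 + 110.735 + 110.815) / 14 = 110.7479
Moving ranges: 0.003, 0.175, 0.141, 0.066, 0.058, 0.011, 0.016, 0.011, 0.070, 0.136, 0.095, 0.025, 0.080; M̄R̄ = 0.8870 / 13 = 0.0682
UCL = X̄ + 3·M̄R̄/d₂ = 110.7479 + 3 × 0.0682 / 1.128 = 110.9294

110.929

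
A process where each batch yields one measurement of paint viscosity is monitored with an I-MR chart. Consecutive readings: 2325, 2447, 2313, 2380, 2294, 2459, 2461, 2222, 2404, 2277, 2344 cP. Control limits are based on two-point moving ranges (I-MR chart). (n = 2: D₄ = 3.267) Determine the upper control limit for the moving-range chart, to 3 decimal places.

389.100

Moving ranges: 122, 134, 67, 86, 165, 2, 239, 182, 127, 67; M̄R̄ = 1191.0000 / 10 = 119.1000
UCL_MR = D₄·M̄R̄ = 3.267 × 119.1000 = 389.0997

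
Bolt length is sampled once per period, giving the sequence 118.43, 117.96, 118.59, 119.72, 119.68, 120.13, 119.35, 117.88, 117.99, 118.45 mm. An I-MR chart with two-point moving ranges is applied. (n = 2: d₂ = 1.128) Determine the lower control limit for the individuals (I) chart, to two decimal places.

117.18

X̄ = (118.43 + 117.96 + 118.59 + 119.72 + 119.68 + 120.13 + 119.35 + 117.88 + 117.99 + 118.45) / 10 = 118.8180
Moving ranges: 0.47, 0.63, 1.13, 0.04, 0.45, 0.78, 1.47, 0.11, 0.46; M̄R̄ = 5.5400 / 9 = 0.6156
LCL = X̄ − 3·M̄R̄/d₂ = 118.8180 − 3 × 0.6156 / 1.128 = 117.1809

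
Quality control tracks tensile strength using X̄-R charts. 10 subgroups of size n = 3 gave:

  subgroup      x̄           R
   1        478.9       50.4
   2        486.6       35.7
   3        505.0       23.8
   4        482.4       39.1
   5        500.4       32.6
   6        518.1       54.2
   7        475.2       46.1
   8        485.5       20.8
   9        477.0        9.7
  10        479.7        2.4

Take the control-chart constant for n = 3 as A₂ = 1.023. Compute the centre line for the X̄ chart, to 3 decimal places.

488.880

X̄̄ = (478.9 + 486.6 + 505.0 + 482.4 + 500.4 + 518.1 + 475.2 + 485.5 + 477.0 + 479.7) / 10 = 4888.8000 / 10 = 488.8800
CL = X̄̄ = 488.8800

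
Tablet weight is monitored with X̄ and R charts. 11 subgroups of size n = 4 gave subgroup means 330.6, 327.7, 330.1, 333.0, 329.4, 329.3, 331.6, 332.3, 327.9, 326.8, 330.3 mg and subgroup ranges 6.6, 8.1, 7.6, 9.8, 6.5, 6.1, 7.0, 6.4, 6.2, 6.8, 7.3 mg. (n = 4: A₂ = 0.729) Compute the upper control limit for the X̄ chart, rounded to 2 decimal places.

X̄̄ = (330.6 + 327.7 + 330.1 + 333.0 + 329.4 + 329.3 + 331.6 + 332.3 + 327.9 + 326.8 + 330.3) / 11 = 3629.0000 / 11 = 329.9091
R̄ = (6.6 + 8.1 + 7.6 + 9.8 + 6.5 + 6.1 + 7.0 + 6.4 + 6.2 + 6.8 + 7.3) / 11 = 78.4000 / 11 = 7.1273
UCL = X̄̄ + A₂·R̄ = 329.9091 + 0.729 × 7.1273 = 335.1049

335.10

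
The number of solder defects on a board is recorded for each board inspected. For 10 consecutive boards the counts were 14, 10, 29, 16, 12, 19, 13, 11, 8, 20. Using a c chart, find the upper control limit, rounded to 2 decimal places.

26.90

c̄ = (14 + 10 + 29 + 16 + 12 + 19 + 13 + 11 + 8 + 20) / 10 = 152 / 10 = 15.2000
UCL = c̄ + 3√c̄ = 15.2000 + 3 × √15.2000 = 15.2000 + 3 × 3.8987 = 26.8962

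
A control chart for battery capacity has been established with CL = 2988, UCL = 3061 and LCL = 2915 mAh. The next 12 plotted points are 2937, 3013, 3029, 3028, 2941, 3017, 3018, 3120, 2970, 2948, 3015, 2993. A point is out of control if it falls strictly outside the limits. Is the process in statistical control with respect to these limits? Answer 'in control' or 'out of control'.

Compare each point to [2915, 3061]: sample 8 = 3120 > UCL.

out of control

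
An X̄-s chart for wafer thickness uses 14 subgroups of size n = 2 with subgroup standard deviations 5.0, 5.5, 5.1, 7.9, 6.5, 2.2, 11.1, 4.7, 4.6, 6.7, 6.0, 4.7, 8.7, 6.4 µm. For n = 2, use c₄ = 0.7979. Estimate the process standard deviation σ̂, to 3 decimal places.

7.618

s̄ = (5.0 + 5.5 + 5.1 + 7.9 + 6.5 + 2.2 + 11.1 + 4.7 + 4.6 + 6.7 + 6.0 + 4.7 + 8.7 + 6.4) / 14 = 6.0786
σ̂ = s̄ / c₄ = 6.0786 / 0.7979 = 7.6182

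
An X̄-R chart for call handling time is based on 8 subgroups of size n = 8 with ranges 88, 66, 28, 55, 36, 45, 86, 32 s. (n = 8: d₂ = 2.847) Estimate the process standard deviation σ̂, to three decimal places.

19.143

R̄ = (88 + 66 + 28 + 55 + 36 + 45 + 86 + 32) / 8 = 54.5000
σ̂ = R̄ / d₂ = 54.5000 / 2.847 = 19.1430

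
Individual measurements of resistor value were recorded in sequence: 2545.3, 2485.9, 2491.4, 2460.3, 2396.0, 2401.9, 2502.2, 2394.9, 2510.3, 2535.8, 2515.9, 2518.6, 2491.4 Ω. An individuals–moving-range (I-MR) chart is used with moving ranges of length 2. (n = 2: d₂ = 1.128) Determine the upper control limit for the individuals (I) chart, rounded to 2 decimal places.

2605.87

X̄ = (2545.3 + 2485.9 + 2491.4 + 2460.3 + 2396.0 + 2401.9 + 2502.2 + 2394.9 + 2510.3 + 2535.8 + 2515.9 + 2518.6 + 2491.4) / 13 = 2480.7615
Moving ranges: 59.4, 5.5, 31.1, 64.3, 5.9, 100.3, 107.3, 115.4, 25.5, 19.9, 2.7, 27.2; M̄R̄ = 564.5000 / 12 = 47.0417
UCL = X̄ + 3·M̄R̄/d₂ = 2480.7615 + 3 × 47.0417 / 1.128 = 2605.8724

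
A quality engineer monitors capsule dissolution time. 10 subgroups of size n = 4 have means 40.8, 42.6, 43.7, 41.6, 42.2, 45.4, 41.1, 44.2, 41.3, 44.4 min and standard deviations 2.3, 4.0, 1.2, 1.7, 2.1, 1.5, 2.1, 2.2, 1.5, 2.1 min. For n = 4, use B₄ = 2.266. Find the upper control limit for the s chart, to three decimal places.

4.691

s̄ = (2.3 + 4.0 + 1.2 + 1.7 + 2.1 + 1.5 + 2.1 + 2.2 + 1.5 + 2.1) / 10 = 2.0700
UCL_s = B₄·s̄ = 2.266 × 2.0700 = 4.6906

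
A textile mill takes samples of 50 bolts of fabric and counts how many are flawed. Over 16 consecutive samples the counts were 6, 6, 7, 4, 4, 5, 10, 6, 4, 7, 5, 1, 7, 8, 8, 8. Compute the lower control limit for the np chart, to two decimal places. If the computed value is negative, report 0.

0.00

p̄ = Σdᵢ / (k·n) = 96 / (16 × 50) = 0.12000
LCL = np̄ − 3·√(np̄(1−p̄)) = 6.0000 − 3 × 2.2978 = -0.8935 → 0 (negative, so LCL = 0)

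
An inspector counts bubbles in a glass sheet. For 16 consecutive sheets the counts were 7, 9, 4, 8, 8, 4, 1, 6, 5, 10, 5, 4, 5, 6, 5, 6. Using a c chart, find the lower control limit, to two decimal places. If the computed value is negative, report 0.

c̄ = (7 + 9 + 4 + 8 + 8 + 4 + 1 + 6 + 5 + 10 + 5 + 4 + 5 + 6 + 5 + 6) / 16 = 93 / 16 = 5.8125
LCL = c̄ − 3√c̄ = 5.8125 − 3 × 2.4109 = -1.4202 → 0 (cannot be negative)

0.00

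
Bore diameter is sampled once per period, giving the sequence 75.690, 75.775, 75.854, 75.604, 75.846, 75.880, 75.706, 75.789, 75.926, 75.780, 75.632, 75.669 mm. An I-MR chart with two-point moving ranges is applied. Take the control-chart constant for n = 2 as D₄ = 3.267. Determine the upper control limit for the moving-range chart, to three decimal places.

Moving ranges: 0.085, 0.079, 0.250, 0.242, 0.034, 0.174, 0.083, 0.137, 0.146, 0.148, 0.037; M̄R̄ = 1.4150 / 11 = 0.1286
UCL_MR = D₄·M̄R̄ = 3.267 × 0.1286 = 0.4203

0.420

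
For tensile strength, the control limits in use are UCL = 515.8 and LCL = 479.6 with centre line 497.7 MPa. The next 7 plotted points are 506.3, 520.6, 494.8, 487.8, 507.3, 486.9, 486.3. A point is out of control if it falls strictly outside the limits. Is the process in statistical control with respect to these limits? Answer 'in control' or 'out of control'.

out of control

Compare each point to [479.6, 515.8]: sample 2 = 520.6 > UCL.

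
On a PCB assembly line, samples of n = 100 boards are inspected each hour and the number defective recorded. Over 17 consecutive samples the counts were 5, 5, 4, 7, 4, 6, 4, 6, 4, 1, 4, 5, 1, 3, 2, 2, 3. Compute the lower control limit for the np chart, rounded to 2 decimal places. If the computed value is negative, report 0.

0.00

p̄ = Σdᵢ / (k·n) = 66 / (17 × 100) = 0.03882
LCL = np̄ − 3·√(np̄(1−p̄)) = 3.8824 − 3 × 1.9317 = -1.9129 → 0 (negative, so LCL = 0)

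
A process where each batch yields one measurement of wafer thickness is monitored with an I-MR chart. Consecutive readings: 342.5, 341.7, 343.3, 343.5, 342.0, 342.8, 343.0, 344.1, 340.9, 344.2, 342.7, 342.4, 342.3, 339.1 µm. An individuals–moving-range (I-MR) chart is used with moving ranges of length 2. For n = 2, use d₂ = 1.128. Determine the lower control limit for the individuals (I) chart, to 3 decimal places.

X̄ = (342.5 + 341.7 + 343.3 + 343.5 + 342.0 + 342.8 + 343.0 + 344.1 + 340.9 + 344.2 + 342.7 + 342.4 + 342.3 + 339.1) / 14 = 342.4643
Moving ranges: 0.8, 1.6, 0.2, 1.5, 0.8, 0.2, 1.1, 3.2, 3.3, 1.5, 0.3, 0.1, 3.2; M̄R̄ = 17.8000 / 13 = 1.3692
LCL = X̄ − 3·M̄R̄/d₂ = 342.4643 − 3 × 1.3692 / 1.128 = 338.8227

338.823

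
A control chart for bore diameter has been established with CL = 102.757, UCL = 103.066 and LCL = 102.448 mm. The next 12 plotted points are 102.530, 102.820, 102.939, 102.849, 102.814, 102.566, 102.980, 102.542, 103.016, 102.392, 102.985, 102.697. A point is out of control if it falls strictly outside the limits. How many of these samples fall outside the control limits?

1

Compare each point to [102.448, 103.066]: sample 10 = 102.392 < LCL.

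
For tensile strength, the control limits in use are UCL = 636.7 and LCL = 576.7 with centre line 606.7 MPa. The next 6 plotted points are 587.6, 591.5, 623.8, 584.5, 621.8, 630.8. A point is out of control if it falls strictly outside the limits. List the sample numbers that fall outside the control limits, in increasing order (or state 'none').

All 6 points lie within [576.7, 636.7].

none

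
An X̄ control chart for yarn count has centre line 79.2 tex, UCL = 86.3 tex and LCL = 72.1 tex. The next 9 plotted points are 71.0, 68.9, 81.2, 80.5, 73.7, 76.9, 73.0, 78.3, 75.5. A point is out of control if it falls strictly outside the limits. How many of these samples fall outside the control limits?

2

Compare each point to [72.1, 86.3]: sample 1 = 71.0 < LCL; sample 2 = 68.9 < LCL.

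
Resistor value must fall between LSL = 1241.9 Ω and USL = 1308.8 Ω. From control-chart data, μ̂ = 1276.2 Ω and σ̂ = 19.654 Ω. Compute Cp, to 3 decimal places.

0.567

Cp = (USL − LSL) / (6σ̂) = (1308.8 − 1241.9) / (6 × 19.654) = 66.9000 / 117.9240 = 0.5673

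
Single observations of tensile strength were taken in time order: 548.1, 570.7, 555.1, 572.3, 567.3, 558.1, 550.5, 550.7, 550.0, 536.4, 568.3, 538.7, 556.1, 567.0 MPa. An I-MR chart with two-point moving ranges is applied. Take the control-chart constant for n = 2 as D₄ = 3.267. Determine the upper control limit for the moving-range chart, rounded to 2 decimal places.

45.61

Moving ranges: 22.6, 15.6, 17.2, 5.0, 9.2, 7.6, 0.2, 0.7, 13.6, 31.9, 29.6, 17.4, 10.9; M̄R̄ = 181.5000 / 13 = 13.9615
UCL_MR = D₄·M̄R̄ = 3.267 × 13.9615 = 45.6123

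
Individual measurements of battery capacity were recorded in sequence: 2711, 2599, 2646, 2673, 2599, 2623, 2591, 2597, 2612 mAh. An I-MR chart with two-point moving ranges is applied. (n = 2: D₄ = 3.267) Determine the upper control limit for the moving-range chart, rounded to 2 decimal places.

Moving ranges: 112, 47, 27, 74, 24, 32, 6, 15; M̄R̄ = 337.0000 / 8 = 42.1250
UCL_MR = D₄·M̄R̄ = 3.267 × 42.1250 = 137.6224

137.62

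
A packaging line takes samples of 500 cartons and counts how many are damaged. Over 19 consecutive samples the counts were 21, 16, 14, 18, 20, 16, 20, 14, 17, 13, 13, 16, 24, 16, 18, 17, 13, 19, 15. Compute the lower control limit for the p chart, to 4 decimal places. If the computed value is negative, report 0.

0.0095

p̄ = Σdᵢ / (k·n) = 320 / (19 × 500) = 0.03368
LCL = p̄ − 3·√(p̄(1−p̄)/n) = 0.03368 − 3 × 0.00807 = 0.00948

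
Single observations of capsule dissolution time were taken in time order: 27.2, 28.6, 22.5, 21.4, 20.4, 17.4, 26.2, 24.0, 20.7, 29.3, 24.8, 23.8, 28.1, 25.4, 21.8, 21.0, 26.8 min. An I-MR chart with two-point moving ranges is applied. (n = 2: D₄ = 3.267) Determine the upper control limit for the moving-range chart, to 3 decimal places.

Moving ranges: 1.4, 6.1, 1.1, 1.0, 3.0, 8.8, 2.2, 3.3, 8.6, 4.5, 1.0, 4.3, 2.7, 3.6, 0.8, 5.8; M̄R̄ = 58.2000 / 16 = 3.6375
UCL_MR = D₄·M̄R̄ = 3.267 × 3.6375 = 11.8837

11.884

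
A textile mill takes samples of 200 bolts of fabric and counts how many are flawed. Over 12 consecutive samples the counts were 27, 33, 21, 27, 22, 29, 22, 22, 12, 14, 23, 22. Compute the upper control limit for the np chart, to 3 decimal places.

36.326

p̄ = Σdᵢ / (k·n) = 274 / (12 × 200) = 0.11417
UCL = np̄ + 3·√(np̄(1−p̄)) = 22.8333 + 3 × √(22.8333×0.88583) = 22.8333 + 3 × 4.4974 = 36.3255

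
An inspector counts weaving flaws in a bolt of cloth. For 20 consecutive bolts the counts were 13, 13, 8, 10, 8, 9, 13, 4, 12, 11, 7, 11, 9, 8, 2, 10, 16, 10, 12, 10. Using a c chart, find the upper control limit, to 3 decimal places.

c̄ = (13 + 13 + 8 + 10 + 8 + 9 + 13 + 4 + 12 + 11 + 7 + 11 + 9 + 8 + 2 + 10 + 16 + 10 + 12 + 10) / 20 = 196 / 20 = 9.8000
UCL = c̄ + 3√c̄ = 9.8000 + 3 × √9.8000 = 9.8000 + 3 × 3.1305 = 19.1915

19.191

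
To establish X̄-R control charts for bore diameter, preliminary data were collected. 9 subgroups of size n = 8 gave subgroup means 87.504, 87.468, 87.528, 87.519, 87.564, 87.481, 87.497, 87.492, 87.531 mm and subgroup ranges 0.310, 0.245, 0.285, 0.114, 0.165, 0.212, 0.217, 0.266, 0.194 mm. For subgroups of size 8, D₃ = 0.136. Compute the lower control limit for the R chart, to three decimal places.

R̄ = (0.310 + 0.245 + 0.285 + 0.114 + 0.165 + 0.212 + 0.217 + 0.266 + 0.194) / 9 = 2.0080 / 9 = 0.2231
LCL_R = D₃·R̄ = 0.136 × 0.2231 = 0.0303

0.030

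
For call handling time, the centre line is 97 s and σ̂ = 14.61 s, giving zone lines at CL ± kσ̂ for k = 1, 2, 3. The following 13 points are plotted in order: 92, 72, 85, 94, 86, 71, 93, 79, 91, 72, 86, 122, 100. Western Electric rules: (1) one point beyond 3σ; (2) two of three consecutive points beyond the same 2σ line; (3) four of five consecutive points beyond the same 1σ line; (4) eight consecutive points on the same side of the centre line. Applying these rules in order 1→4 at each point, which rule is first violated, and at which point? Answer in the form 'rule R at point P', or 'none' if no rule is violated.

rule 4 at point 8

Zone of each point (C = within 1σ̂, B = 1σ̂–2σ̂, A = 2σ̂–3σ̂, * = beyond 3σ̂; sign = side of CL): 1:-C, 2:-B, 3:-C, 4:-C, 5:-C, 6:-B, 7:-C, 8:-B, 9:-C, 10:-B, 11:-C, 12:+B, 13:+C
Rule 4 (eight consecutive points on the same side of the centre line) is satisfied at point 8.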